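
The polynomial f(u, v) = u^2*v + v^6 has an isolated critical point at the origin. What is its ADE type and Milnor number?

Type D_7, Milnor number mu = 7.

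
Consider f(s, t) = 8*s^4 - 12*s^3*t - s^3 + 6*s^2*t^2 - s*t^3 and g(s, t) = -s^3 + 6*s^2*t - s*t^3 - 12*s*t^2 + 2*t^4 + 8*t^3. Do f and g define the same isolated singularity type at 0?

The Hessian of f at 0 is [[0, 0], [0, 0]] with rank 0, so corank 2. A Groebner basis of the Jacobian ideal J(f) in C{s,t} is {3*s^2/4 + t^4 + t^3/4, s^3, s^2*t - s^2/4 - t^3/12, -s^2 + s*t^2 - t^3/3}; counting standard monomials gives mu = 7. Corank 2; j^3 = -s^3 is a perfect cube, so E-series; the 4-jet and mu = 7 give E_7. The Hessian of g at 0 is [[0, 0], [0, 0]] with rank 0, so corank 2. A Groebner basis of the Jacobian ideal J(g) in C{s,t} is {s^3 - 6*s^2*t - 48*s^2 + 192*s*t - 192*t^2, 6*s^2 + s*t^2 - 24*s*t + 24*t^2, 3*s^2 - 12*s*t + t^3 + 12*t^2}; counting standard monomials gives mu = 7. Corank 2; j^3 = -(s - 2*t)^3 is a perfect cube, so E-series; the 4-jet and mu = 7 give E_7. Both have type E_7, hence right-equivalent.

Yes.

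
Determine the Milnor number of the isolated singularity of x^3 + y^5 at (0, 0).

8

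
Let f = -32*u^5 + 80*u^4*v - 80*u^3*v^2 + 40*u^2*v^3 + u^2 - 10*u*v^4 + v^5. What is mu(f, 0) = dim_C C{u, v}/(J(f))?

4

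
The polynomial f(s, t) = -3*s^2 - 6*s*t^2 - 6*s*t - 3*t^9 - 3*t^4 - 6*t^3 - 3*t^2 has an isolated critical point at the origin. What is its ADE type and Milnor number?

Type A8, Milnor number mu = 8.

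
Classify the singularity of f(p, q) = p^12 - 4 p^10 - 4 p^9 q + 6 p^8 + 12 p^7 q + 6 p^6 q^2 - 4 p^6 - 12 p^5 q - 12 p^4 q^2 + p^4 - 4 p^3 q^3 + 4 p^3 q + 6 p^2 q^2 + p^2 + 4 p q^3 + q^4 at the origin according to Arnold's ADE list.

The Hessian of f at 0 has rank 1. Corank 1: A-series; mu = 3 gives A_3.

A_{3}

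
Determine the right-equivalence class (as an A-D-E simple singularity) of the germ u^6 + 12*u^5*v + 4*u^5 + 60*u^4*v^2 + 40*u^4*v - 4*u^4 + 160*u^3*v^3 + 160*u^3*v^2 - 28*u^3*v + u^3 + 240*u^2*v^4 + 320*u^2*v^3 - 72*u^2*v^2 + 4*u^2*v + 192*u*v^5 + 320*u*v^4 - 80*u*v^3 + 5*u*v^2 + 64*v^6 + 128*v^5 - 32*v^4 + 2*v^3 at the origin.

The Hessian of f at 0 is [[0, 0], [0, 0]] with rank 0, so corank 2. A Groebner basis of the Jacobian ideal J(f) in C{u,v} is {23*u^2/12 + 11*u*v/4 + v^4 + 13*v^3/6 + 5*v^2/6, u^3 + 15*u^2/2 + 21*u*v/2 + 10*v^3 + 3*v^2, u^2*v - 11*u^2/3 - 5*u*v - 17*v^3/3 - 4*v^2/3, 7*u^2/6 + u*v^2 + 3*u*v/2 + 8*v^3/3 + v^2/3}; counting standard monomials gives mu = 7. Corank 2; j^3 = (u + v)^2*(u + 2*v) has shape L^2 M (L != M), so D-series; mu = 7 gives D_7.

D_7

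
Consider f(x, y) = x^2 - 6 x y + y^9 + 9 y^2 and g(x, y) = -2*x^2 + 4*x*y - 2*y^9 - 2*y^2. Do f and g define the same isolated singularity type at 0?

Yes.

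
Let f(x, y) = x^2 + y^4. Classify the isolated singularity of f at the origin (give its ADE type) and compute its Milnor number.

Type A3, Milnor number mu = 3.

The Hessian of f at 0 is [[2, 0], [0, 0]] with rank 1, so corank 1. A Groebner basis of the Jacobian ideal J(f) in C{x,y} is {y^3, x}; counting standard monomials gives mu = 3. Corank 1: A-series; mu = 3 gives A_3.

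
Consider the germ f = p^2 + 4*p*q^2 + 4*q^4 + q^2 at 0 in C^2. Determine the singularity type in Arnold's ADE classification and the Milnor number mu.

The Hessian of f at 0 has rank 2. Corank 0: nondegenerate Morse point, so A_1.

Type A_{1}, Milnor number mu = 1.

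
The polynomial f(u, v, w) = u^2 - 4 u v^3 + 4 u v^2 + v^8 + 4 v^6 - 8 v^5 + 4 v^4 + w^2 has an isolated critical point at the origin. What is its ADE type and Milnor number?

Type A7, Milnor number mu = 7.

The Hessian of f at 0 is [[2, 0, 0], [0, 0, 0], [0, 0, 2]] with rank 2, so corank 1. A Groebner basis of the Jacobian ideal J(f) in C{u,v,w} is {u^3 + 2*u^2 + 8*u*v^2 + 4*u*v + 4*u + 8*v^2, u^2*v + 2*u^2 + 6*u*v^2 + 2*u*v + 2*u + 4*v^2, -u/2 + v^3 - v^2, w}; counting standard monomials gives mu = 7. Corank 1: A-series; mu = 7 gives A_7.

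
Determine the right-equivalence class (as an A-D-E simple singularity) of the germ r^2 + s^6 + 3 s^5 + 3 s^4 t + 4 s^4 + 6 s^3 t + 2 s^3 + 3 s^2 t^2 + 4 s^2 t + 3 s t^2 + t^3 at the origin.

D4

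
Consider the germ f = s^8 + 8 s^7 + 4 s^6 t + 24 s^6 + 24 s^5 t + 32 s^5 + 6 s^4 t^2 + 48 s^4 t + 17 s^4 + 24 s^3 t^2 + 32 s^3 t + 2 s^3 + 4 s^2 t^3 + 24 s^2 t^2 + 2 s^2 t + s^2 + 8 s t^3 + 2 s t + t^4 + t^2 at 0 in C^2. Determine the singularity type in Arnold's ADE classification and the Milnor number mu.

Type A_3, Milnor number mu = 3.

The Hessian of f at 0 has rank 1. Corank 1: A-series; mu = 3 gives A_3.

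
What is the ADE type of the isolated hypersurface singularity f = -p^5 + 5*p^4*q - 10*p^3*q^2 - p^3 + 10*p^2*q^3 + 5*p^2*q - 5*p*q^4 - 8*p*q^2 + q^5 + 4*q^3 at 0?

The Hessian of f at 0 has rank 0. Corank 2; j^3 = -(p - 2*q)^2*(p - q) has shape L^2 M (L != M), so D-series; mu = 6 gives D_6.

D_6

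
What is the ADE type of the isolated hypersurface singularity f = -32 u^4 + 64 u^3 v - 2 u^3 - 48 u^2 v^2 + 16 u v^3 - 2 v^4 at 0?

The Hessian of f at 0 is [[0, 0], [0, 0]] with rank 0, so corank 2. A Groebner basis of the Jacobian ideal J(f) in C{u,v} is {v^4, u*v^2 - v^3/6, u^2}; counting standard monomials gives mu = 6. Corank 2; j^3 = -2*u^3 is a perfect cube, so E-series; the 4-jet and mu = 6 give E_6.

E_{6}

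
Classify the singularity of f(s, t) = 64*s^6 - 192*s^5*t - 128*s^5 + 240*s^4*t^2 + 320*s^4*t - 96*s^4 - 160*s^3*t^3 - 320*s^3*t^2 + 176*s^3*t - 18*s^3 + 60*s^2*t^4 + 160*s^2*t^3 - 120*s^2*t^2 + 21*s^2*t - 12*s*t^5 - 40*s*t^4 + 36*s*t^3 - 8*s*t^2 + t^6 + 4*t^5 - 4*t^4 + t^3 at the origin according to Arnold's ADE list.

The Hessian of f at 0 has rank 0. Corank 2; j^3 = -(2*s - t)*(3*s - t)^2 has shape L^2 M (L != M), so D-series; mu = 7 gives D_7.

D_{7}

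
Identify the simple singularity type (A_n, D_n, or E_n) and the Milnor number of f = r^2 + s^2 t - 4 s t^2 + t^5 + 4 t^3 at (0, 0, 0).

Type D_{6}, Milnor number mu = 6.

The Hessian of f at 0 is [[0, 0, 0], [0, 0, 0], [0, 0, 2]] with rank 1, so corank 2. A Groebner basis of the Jacobian ideal J(f) in C{s,t,r} is {s^2/5 + t^4 - 4*t^2/5, s^3 - 8*t^3, s*t - 2*t^2, r}; counting standard monomials gives mu = 6. Corank 2; j^3 = t*(s - 2*t)^2 has shape L^2 M (L != M), so D-series; mu = 6 gives D_6.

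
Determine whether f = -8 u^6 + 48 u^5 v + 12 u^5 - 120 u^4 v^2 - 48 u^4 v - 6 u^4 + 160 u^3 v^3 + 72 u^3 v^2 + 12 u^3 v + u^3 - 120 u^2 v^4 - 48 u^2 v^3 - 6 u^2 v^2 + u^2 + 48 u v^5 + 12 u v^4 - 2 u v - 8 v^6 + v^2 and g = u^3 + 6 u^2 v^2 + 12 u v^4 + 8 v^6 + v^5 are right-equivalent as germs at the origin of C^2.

No.

The Hessian of f at 0 has rank 1. Corank 1: A-series; mu = 2 gives A_2. The Hessian of g at 0 has rank 0. Corank 2; j^3 = u^3 is a perfect cube, so E-series; the 5-jet and mu = 8 give E_8. f is A_2 but g is E_8, hence not right-equivalent.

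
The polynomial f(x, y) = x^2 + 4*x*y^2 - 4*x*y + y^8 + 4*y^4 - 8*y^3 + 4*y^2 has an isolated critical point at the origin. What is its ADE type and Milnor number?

Type A_7, Milnor number mu = 7.

The Hessian of f at 0 has rank 1. Corank 1: A-series; mu = 7 gives A_7.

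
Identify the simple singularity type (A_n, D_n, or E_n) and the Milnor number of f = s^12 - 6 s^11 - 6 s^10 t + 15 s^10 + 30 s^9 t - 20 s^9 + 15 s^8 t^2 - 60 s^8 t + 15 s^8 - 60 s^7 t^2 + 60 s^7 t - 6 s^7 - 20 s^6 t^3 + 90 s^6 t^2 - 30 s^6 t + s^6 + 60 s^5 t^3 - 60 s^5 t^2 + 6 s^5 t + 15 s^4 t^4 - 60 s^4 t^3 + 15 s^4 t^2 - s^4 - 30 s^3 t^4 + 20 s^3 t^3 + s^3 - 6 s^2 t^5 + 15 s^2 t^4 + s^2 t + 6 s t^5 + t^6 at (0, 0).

Type D_7, Milnor number mu = 7.

The Hessian of f at 0 is [[0, 0], [0, 0]] with rank 0, so corank 2. A Groebner basis of the Jacobian ideal J(f) in C{s,t} is {-s*t/6 + t^5, s*t^2, s^2 + s*t}; counting standard monomials gives mu = 7. Corank 2; j^3 = s^2*(s + t) has shape L^2 M (L != M), so D-series; mu = 7 gives D_7.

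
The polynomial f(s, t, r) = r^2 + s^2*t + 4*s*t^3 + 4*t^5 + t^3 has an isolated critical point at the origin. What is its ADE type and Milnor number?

Type D_4, Milnor number mu = 4.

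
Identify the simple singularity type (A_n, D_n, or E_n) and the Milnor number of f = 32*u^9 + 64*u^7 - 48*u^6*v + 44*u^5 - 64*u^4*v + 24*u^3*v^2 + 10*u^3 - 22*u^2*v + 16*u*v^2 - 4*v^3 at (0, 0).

Type D_{4}, Milnor number mu = 4.

The Hessian of f at 0 has rank 0. Corank 2; j^3 = 2*(u - v)*(5*u^2 - 6*u*v + 2*v^2) splits into three distinct lines over C (the quadratic factor has nonzero discriminant), so D_4.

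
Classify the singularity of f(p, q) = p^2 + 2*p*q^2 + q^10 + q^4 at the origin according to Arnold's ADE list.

A_{9}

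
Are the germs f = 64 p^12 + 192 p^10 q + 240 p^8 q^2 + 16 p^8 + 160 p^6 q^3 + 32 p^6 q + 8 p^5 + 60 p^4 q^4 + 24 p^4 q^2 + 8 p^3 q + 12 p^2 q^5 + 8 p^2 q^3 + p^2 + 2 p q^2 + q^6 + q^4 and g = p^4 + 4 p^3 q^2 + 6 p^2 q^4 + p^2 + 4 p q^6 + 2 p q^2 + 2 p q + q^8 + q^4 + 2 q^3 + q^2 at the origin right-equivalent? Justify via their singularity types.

No.

The Hessian of f at 0 has rank 1. Corank 1: A-series; mu = 5 gives A_5. The Hessian of g at 0 has rank 1. Corank 1: A-series; mu = 3 gives A_3. f is A_5 but g is A_3, hence not right-equivalent.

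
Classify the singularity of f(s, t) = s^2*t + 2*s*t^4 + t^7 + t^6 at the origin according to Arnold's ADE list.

D_7

The Hessian of f at 0 has rank 0. Corank 2; j^3 = s^2*t has shape L^2 M (L != M), so D-series; mu = 7 gives D_7.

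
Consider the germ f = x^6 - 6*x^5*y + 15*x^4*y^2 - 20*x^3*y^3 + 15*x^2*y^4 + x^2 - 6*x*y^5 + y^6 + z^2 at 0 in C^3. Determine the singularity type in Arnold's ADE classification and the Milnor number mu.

Type A_5, Milnor number mu = 5.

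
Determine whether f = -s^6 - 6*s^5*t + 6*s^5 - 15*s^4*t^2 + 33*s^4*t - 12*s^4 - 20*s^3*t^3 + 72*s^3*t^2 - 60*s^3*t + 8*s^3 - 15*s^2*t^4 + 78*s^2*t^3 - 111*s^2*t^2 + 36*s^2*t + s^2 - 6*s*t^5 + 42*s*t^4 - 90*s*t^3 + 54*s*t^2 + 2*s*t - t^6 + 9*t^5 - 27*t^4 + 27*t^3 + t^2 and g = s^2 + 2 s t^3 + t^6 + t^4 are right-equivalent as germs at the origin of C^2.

The Hessian of f at 0 has rank 1. Corank 1: A-series; mu = 2 gives A_2. The Hessian of g at 0 has rank 1. Corank 1: A-series; mu = 3 gives A_3. f is A_2 but g is A_3, hence not right-equivalent.

No.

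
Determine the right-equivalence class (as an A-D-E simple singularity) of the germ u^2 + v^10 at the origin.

A_{9}

The Hessian of f at 0 is [[2, 0], [0, 0]] with rank 1, so corank 1. A Groebner basis of the Jacobian ideal J(f) in C{u,v} is {v^9, u}; counting standard monomials gives mu = 9. Corank 1: A-series; mu = 9 gives A_9.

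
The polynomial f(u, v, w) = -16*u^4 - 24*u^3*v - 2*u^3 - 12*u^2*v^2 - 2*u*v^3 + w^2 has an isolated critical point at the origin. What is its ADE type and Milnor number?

The Hessian of f at 0 is [[0, 0, 0], [0, 0, 0], [0, 0, 2]] with rank 1, so corank 2. A Groebner basis of the Jacobian ideal J(f) in C{u,v,w} is {3*u^2/4 + v^4 + v^3/4, u^3, u^2*v - u^2/4 - v^3/12, u^2 + u*v^2 + v^3/3, w}; counting standard monomials gives mu = 7. Corank 2; j^3 = -2*u^3 is a perfect cube, so E-series; the 4-jet and mu = 7 give E_7.

Type E7, Milnor number mu = 7.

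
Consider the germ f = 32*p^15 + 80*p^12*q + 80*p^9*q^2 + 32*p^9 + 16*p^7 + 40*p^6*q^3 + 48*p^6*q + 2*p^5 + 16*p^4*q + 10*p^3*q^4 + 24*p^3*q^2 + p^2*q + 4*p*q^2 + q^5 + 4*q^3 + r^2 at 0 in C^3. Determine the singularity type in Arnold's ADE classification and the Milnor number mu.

The Hessian of f at 0 has rank 1. Corank 2; j^3 = q*(p + 2*q)^2 has shape L^2 M (L != M), so D-series; mu = 6 gives D_6.

Type D6, Milnor number mu = 6.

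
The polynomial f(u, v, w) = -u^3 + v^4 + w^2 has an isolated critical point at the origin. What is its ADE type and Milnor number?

The Hessian of f at 0 has rank 1. Corank 2; j^3 = -u^3 is a perfect cube, so E-series; the 4-jet and mu = 6 give E_6.

Type E_{6}, Milnor number mu = 6.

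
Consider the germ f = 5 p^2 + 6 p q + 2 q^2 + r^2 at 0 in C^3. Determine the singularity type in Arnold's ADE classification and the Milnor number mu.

Type A_{1}, Milnor number mu = 1.

The Hessian of f at 0 has rank 3. Corank 0: nondegenerate Morse point, so A_1.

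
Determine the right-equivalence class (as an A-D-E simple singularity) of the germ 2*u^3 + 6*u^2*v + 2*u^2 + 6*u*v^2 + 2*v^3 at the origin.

A_2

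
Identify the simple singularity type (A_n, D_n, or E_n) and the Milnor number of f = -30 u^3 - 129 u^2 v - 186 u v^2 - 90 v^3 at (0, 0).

The Hessian of f at 0 is [[0, 0], [0, 0]] with rank 0, so corank 2. A Groebner basis of the Jacobian ideal J(f) in C{u,v} is {v^3, u^2 - 26*v^2/11, u*v + 17*v^2/11}; counting standard monomials gives mu = 4. Corank 2; j^3 = -3*(2*u + 3*v)*(5*u^2 + 14*u*v + 10*v^2) splits into three distinct lines over C (the quadratic factor has nonzero discriminant), so D_4.

Type D_{4}, Milnor number mu = 4.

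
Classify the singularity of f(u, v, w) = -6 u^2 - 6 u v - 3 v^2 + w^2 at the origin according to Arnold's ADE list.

The Hessian of f at 0 has rank 3. Corank 0: nondegenerate Morse point, so A_1.

A1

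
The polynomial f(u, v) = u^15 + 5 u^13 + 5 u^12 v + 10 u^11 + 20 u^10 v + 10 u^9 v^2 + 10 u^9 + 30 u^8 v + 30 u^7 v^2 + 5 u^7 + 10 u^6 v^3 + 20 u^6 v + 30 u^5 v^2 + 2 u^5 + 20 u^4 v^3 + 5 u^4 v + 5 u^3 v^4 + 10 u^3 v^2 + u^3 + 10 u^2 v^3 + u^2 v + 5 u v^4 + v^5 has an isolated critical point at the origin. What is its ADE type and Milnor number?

The Hessian of f at 0 has rank 0. Corank 2; j^3 = u^2*(u + v) has shape L^2 M (L != M), so D-series; mu = 6 gives D_6.

Type D_6, Milnor number mu = 6.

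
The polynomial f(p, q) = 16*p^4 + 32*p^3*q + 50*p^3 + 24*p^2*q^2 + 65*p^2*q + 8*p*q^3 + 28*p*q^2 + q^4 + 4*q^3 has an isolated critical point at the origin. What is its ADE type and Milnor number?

Type D_{5}, Milnor number mu = 5.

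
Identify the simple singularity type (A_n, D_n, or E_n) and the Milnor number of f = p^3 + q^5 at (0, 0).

The Hessian of f at 0 has rank 0. Corank 2; j^3 = p^3 is a perfect cube, so E-series; the 5-jet and mu = 8 give E_8.

Type E_{8}, Milnor number mu = 8.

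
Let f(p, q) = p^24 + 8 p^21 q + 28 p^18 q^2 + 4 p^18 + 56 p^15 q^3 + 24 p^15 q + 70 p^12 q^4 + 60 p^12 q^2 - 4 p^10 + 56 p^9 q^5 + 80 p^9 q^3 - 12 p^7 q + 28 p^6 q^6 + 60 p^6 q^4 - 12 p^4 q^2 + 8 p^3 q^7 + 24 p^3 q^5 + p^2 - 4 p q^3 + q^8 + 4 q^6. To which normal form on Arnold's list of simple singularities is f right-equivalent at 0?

A_{7}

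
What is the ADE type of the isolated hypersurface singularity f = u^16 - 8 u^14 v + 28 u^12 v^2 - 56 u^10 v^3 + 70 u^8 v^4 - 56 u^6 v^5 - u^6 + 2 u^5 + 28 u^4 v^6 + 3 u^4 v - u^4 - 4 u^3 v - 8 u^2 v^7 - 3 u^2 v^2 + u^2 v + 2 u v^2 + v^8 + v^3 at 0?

D_9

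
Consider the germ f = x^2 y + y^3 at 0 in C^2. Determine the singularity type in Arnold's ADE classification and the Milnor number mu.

The Hessian of f at 0 has rank 0. Corank 2; j^3 = y*(x^2 + y^2) splits into three distinct lines over C (the quadratic factor has nonzero discriminant), so D_4.

Type D_{4}, Milnor number mu = 4.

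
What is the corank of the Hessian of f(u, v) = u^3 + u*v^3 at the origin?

Hessian at 0 has rank 0.

2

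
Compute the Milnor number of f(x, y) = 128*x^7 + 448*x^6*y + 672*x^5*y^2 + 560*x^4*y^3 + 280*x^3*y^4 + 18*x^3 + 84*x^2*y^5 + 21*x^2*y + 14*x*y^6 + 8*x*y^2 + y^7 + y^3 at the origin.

8

The Hessian of f at 0 has rank 0. Corank 2; j^3 = (2*x + y)*(3*x + y)^2 has shape L^2 M (L != M), so D-series; mu = 8 gives D_8.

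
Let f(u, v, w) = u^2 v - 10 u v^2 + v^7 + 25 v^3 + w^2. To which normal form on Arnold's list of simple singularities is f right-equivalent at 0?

D_8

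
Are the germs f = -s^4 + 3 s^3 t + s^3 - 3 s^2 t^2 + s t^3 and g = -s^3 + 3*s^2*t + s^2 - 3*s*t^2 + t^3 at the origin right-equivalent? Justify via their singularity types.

The Hessian of f at 0 is [[0, 0], [0, 0]] with rank 0, so corank 2. A Groebner basis of the Jacobian ideal J(f) in C{s,t} is {3*s^2 + t^4 + t^3, s^3, s^2*t - s^2 - t^3/3, -2*s^2 + s*t^2 - 2*t^3/3}; counting standard monomials gives mu = 7. Corank 2; j^3 = s^3 is a perfect cube, so E-series; the 4-jet and mu = 7 give E_7. The Hessian of g at 0 is [[2, 0], [0, 0]] with rank 1, so corank 1. A Groebner basis of the Jacobian ideal J(g) in C{s,t} is {t^2, s}; counting standard monomials gives mu = 2. Corank 1: A-series; mu = 2 gives A_2. f is E_7 but g is A_2, hence not right-equivalent.

No.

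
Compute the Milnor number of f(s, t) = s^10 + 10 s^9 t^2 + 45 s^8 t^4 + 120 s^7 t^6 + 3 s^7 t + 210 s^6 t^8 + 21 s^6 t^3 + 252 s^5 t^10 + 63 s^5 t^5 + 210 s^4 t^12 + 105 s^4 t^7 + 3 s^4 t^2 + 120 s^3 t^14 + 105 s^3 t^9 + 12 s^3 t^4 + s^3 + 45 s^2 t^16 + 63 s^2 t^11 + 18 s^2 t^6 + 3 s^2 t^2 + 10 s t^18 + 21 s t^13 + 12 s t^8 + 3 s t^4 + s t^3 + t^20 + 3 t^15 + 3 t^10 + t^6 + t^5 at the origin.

The Hessian of f at 0 is [[0, 0], [0, 0]] with rank 0, so corank 2. A Groebner basis of the Jacobian ideal J(f) in C{s,t} is {-s^2 + t^4 - t^3/3, s^3, s^2*t + s^2/3 + t^3/9, s^2 + s*t^2 + t^3/3}; counting standard monomials gives mu = 7. Corank 2; j^3 = s^3 is a perfect cube, so E-series; the 4-jet and mu = 7 give E_7.

7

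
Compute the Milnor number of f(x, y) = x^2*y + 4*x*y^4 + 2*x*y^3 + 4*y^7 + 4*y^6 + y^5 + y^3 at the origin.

The Hessian of f at 0 has rank 0. Corank 2; j^3 = y*(x^2 + y^2) splits into three distinct lines over C (the quadratic factor has nonzero discriminant), so D_4.

4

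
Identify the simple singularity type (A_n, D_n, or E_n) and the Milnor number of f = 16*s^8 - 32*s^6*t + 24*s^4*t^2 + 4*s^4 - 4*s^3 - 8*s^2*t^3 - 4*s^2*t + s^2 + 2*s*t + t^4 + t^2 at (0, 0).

Type A_3, Milnor number mu = 3.

The Hessian of f at 0 is [[2, 2], [2, 2]] with rank 1, so corank 1. A Groebner basis of the Jacobian ideal J(f) in C{s,t} is {s^2 - s/2 - t/2, s*t + s/2 + t/2, -s/2 + t^2 - t/2}; counting standard monomials gives mu = 3. Corank 1: A-series; mu = 3 gives A_3.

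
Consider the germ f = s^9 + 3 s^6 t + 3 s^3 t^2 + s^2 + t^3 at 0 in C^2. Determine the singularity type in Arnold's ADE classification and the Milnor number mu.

Type A_{2}, Milnor number mu = 2.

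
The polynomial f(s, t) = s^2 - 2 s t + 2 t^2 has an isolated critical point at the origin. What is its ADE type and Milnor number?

Type A_{1}, Milnor number mu = 1.

The Hessian of f at 0 has rank 2. Corank 0: nondegenerate Morse point, so A_1.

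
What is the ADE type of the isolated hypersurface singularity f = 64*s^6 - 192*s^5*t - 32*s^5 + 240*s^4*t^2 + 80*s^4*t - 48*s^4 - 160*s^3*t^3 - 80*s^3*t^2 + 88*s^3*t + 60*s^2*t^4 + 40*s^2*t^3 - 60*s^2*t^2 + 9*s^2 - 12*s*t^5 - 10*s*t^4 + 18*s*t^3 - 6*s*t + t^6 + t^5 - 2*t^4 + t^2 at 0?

A_4

The Hessian of f at 0 is [[18, -6], [-6, 2]] with rank 1, so corank 1. A Groebner basis of the Jacobian ideal J(f) in C{s,t} is {81*s + t^3 - 27*t, s^2 - t^2/9, s*t - t^2/3}; counting standard monomials gives mu = 4. Corank 1: A-series; mu = 4 gives A_4.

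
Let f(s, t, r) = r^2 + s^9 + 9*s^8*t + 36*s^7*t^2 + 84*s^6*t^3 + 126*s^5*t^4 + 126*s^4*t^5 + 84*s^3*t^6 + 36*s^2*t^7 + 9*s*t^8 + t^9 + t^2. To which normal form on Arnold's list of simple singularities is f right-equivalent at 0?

A_8

The Hessian of f at 0 is [[0, 0, 0], [0, 2, 0], [0, 0, 2]] with rank 2, so corank 1. A Groebner basis of the Jacobian ideal J(f) in C{s,t,r} is {s^8, t, r}; counting standard monomials gives mu = 8. Corank 1: A-series; mu = 8 gives A_8.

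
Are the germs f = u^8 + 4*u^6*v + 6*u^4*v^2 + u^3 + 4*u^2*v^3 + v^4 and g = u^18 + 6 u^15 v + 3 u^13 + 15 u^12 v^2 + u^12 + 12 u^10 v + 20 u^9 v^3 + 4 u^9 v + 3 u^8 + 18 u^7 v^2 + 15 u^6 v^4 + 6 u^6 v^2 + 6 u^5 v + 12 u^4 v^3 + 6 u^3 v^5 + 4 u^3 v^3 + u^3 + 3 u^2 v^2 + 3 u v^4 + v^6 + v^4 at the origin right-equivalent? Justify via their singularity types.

Yes.

The Hessian of f at 0 is [[0, 0], [0, 0]] with rank 0, so corank 2. A Groebner basis of the Jacobian ideal J(f) in C{u,v} is {v^3, u^2}; counting standard monomials gives mu = 6. Corank 2; j^3 = u^3 is a perfect cube, so E-series; the 4-jet and mu = 6 give E_6. The Hessian of g at 0 is [[0, 0], [0, 0]] with rank 0, so corank 2. A Groebner basis of the Jacobian ideal J(g) in C{u,v} is {u^3, u^2*v, u^2/2 + u*v^2, v^3}; counting standard monomials gives mu = 6. Corank 2; j^3 = u^3 is a perfect cube, so E-series; the 4-jet and mu = 6 give E_6. Both have type E_6, hence right-equivalent.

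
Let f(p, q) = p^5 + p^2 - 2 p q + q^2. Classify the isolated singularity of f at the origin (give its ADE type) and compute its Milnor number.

Type A_{4}, Milnor number mu = 4.

The Hessian of f at 0 is [[2, -2], [-2, 2]] with rank 1, so corank 1. A Groebner basis of the Jacobian ideal J(f) in C{p,q} is {q^4, p - q}; counting standard monomials gives mu = 4. Corank 1: A-series; mu = 4 gives A_4.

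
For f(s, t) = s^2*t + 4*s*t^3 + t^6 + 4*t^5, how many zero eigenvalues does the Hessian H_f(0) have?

2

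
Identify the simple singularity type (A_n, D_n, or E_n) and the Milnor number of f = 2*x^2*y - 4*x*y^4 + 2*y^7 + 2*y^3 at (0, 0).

Type D_{4}, Milnor number mu = 4.

The Hessian of f at 0 has rank 0. Corank 2; j^3 = 2*y*(x^2 + y^2) splits into three distinct lines over C (the quadratic factor has nonzero discriminant), so D_4.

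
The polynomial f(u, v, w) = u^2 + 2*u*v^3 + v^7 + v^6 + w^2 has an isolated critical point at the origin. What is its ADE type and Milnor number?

Type A6, Milnor number mu = 6.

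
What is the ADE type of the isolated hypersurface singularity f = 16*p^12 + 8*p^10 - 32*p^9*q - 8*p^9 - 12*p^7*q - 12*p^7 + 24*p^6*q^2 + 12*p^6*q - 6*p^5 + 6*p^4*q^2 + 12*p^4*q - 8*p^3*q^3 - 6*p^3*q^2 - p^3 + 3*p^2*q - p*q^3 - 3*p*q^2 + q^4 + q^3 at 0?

E_{7}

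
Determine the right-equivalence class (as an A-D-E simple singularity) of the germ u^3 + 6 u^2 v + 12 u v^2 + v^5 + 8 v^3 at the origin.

E_8

The Hessian of f at 0 has rank 0. Corank 2; j^3 = (u + 2*v)^3 is a perfect cube, so E-series; the 5-jet and mu = 8 give E_8.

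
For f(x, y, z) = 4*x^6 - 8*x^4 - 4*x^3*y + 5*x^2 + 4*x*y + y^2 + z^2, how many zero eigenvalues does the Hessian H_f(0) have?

0

The Hessian at 0 is [[10, 4, 0], [4, 2, 0], [0, 0, 2]] of rank 3; hence corank 0.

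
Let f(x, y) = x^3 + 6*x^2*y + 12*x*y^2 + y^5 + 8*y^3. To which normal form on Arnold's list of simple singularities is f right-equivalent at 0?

E8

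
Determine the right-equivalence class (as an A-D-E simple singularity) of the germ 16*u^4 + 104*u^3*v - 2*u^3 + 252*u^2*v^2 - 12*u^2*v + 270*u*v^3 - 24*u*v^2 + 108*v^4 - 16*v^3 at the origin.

The Hessian of f at 0 has rank 0. Corank 2; j^3 = -2*(u + 2*v)^3 is a perfect cube, so E-series; the 4-jet and mu = 7 give E_7.

E7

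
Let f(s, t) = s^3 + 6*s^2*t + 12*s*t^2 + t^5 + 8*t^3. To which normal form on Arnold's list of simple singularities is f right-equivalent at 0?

E_{8}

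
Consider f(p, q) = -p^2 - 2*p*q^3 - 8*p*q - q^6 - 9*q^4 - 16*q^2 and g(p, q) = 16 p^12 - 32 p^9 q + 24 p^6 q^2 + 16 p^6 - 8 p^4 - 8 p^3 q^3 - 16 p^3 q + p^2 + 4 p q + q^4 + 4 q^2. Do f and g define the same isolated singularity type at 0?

The Hessian of f at 0 is [[-2, -8], [-8, -32]] with rank 1, so corank 1. A Groebner basis of the Jacobian ideal J(f) in C{p,q} is {q^3, p + 4*q}; counting standard monomials gives mu = 3. Corank 1: A-series; mu = 3 gives A_3. The Hessian of g at 0 is [[2, 4], [4, 8]] with rank 1, so corank 1. A Groebner basis of the Jacobian ideal J(g) in C{p,q} is {q^3, p + 2*q}; counting standard monomials gives mu = 3. Corank 1: A-series; mu = 3 gives A_3. Both have type A_3, hence right-equivalent.

Yes.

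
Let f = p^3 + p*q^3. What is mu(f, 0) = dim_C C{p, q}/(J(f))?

The Hessian of f at 0 is [[0, 0], [0, 0]] with rank 0, so corank 2. A Groebner basis of the Jacobian ideal J(f) in C{p,q} is {p^3, p*q^2, 3*p^2 + q^3}; counting standard monomials gives mu = 7. Corank 2; j^3 = p^3 is a perfect cube, so E-series; the 4-jet and mu = 7 give E_7.

7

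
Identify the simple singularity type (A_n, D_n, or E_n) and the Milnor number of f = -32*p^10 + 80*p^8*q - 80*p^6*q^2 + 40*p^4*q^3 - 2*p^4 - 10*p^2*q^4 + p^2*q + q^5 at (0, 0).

Type D_{6}, Milnor number mu = 6.

The Hessian of f at 0 has rank 0. Corank 2; j^3 = p^2*q has shape L^2 M (L != M), so D-series; mu = 6 gives D_6.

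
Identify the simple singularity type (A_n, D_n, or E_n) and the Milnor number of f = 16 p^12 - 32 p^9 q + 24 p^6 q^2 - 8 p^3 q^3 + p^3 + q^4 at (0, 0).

Type E6, Milnor number mu = 6.

The Hessian of f at 0 is [[0, 0], [0, 0]] with rank 0, so corank 2. A Groebner basis of the Jacobian ideal J(f) in C{p,q} is {q^3, p^2}; counting standard monomials gives mu = 6. Corank 2; j^3 = p^3 is a perfect cube, so E-series; the 4-jet and mu = 6 give E_6.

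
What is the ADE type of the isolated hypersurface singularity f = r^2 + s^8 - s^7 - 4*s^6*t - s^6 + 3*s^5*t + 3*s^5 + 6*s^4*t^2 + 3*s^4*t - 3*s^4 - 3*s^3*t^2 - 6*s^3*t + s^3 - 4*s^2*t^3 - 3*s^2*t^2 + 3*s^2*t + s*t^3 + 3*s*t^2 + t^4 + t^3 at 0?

E7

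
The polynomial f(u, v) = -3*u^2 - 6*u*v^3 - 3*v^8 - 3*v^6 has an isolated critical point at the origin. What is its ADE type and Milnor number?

Type A7, Milnor number mu = 7.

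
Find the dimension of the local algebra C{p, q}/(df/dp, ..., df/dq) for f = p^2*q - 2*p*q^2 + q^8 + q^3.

9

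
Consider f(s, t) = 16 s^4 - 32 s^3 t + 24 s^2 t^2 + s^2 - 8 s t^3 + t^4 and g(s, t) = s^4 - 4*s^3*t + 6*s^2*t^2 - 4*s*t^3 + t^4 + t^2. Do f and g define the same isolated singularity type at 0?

The Hessian of f at 0 has rank 1. Corank 1: A-series; mu = 3 gives A_3. The Hessian of g at 0 has rank 1. Corank 1: A-series; mu = 3 gives A_3. Both have type A_3, hence right-equivalent.

Yes.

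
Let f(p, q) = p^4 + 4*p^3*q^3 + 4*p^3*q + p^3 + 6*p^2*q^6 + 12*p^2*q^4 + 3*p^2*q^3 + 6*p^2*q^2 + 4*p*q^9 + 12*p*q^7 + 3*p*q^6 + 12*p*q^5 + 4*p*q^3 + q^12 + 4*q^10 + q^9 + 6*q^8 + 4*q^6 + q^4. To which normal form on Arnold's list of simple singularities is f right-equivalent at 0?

E_6

The Hessian of f at 0 has rank 0. Corank 2; j^3 = p^3 is a perfect cube, so E-series; the 4-jet and mu = 6 give E_6.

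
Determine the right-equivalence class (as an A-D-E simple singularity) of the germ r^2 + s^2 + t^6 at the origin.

The Hessian of f at 0 has rank 2. Corank 1: A-series; mu = 5 gives A_5.

A_{5}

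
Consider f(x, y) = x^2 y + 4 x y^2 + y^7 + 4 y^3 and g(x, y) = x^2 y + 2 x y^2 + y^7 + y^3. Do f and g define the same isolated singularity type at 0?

The Hessian of f at 0 has rank 0. Corank 2; j^3 = y*(x + 2*y)^2 has shape L^2 M (L != M), so D-series; mu = 8 gives D_8. The Hessian of g at 0 has rank 0. Corank 2; j^3 = y*(x + y)^2 has shape L^2 M (L != M), so D-series; mu = 8 gives D_8. Both have type D_8, hence right-equivalent.

Yes.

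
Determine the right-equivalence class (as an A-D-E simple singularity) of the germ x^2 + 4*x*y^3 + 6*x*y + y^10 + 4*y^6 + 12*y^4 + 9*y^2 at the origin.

A_9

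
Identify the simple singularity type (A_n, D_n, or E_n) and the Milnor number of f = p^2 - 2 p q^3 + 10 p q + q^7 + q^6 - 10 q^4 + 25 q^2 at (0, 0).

Type A_{6}, Milnor number mu = 6.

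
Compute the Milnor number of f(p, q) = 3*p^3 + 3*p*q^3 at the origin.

7

The Hessian of f at 0 has rank 0. Corank 2; j^3 = 3*p^3 is a perfect cube, so E-series; the 4-jet and mu = 7 give E_7.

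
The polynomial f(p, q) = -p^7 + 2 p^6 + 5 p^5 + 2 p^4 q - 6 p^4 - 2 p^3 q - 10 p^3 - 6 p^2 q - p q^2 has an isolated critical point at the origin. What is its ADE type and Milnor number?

The Hessian of f at 0 has rank 0. Corank 2; j^3 = -p*(10*p^2 + 6*p*q + q^2) splits into three distinct lines over C (the quadratic factor has nonzero discriminant), so D_4.

Type D_{4}, Milnor number mu = 4.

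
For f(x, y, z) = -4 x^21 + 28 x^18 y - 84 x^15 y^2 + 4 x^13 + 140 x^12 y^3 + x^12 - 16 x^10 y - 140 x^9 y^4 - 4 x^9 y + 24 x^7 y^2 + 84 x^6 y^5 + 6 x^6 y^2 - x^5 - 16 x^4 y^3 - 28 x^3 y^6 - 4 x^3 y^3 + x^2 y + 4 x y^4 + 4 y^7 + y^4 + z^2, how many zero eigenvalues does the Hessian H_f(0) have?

The Hessian at 0 is [[0, 0, 0], [0, 0, 0], [0, 0, 2]] of rank 1; hence corank 2.

2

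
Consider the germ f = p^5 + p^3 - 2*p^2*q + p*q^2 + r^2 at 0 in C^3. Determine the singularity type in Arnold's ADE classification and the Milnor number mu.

Type D_{6}, Milnor number mu = 6.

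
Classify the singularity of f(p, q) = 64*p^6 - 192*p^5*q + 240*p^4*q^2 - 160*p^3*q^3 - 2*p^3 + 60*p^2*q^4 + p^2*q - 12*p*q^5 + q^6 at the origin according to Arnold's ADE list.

The Hessian of f at 0 has rank 0. Corank 2; j^3 = -p^2*(2*p - q) has shape L^2 M (L != M), so D-series; mu = 7 gives D_7.

D_7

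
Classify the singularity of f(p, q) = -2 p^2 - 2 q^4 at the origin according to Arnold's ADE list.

A3

The Hessian of f at 0 has rank 1. Corank 1: A-series; mu = 3 gives A_3.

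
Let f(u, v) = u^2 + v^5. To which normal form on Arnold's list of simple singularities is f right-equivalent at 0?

The Hessian of f at 0 has rank 1. Corank 1: A-series; mu = 4 gives A_4.

A_4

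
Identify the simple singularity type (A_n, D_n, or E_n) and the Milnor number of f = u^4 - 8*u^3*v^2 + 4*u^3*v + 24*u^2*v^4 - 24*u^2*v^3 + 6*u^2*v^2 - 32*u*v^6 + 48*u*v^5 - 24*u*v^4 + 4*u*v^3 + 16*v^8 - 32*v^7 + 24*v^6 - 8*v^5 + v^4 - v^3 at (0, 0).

The Hessian of f at 0 has rank 0. Corank 2; j^3 = -v^3 is a perfect cube, so E-series; the 4-jet and mu = 6 give E_6.

Type E6, Milnor number mu = 6.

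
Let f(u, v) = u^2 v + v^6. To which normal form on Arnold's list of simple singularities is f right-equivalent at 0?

The Hessian of f at 0 has rank 0. Corank 2; j^3 = u^2*v has shape L^2 M (L != M), so D-series; mu = 7 gives D_7.

D7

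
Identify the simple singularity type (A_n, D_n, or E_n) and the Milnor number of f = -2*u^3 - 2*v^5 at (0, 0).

Type E_8, Milnor number mu = 8.

The Hessian of f at 0 has rank 0. Corank 2; j^3 = -2*u^3 is a perfect cube, so E-series; the 5-jet and mu = 8 give E_8.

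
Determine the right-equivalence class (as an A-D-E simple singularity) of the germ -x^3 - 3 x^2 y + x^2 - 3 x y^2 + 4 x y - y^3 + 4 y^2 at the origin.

A2

The Hessian of f at 0 has rank 1. Corank 1: A-series; mu = 2 gives A_2.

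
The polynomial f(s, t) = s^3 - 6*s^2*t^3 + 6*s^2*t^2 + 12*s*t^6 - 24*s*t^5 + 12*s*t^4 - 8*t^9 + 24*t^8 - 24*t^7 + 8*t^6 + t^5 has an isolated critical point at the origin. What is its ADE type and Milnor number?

Type E8, Milnor number mu = 8.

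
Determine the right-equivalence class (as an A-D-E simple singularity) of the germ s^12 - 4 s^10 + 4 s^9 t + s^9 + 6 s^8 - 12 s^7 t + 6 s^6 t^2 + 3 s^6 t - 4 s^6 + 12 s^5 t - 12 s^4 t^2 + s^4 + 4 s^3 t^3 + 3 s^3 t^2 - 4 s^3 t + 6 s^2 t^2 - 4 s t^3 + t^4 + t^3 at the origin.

E6

The Hessian of f at 0 has rank 0. Corank 2; j^3 = t^3 is a perfect cube, so E-series; the 4-jet and mu = 6 give E_6.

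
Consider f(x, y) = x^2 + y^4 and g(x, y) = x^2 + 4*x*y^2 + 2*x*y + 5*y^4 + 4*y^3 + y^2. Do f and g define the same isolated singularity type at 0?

Yes.

The Hessian of f at 0 has rank 1. Corank 1: A-series; mu = 3 gives A_3. The Hessian of g at 0 has rank 1. Corank 1: A-series; mu = 3 gives A_3. Both have type A_3, hence right-equivalent.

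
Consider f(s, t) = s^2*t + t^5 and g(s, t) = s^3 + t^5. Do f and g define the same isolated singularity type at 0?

The Hessian of f at 0 has rank 0. Corank 2; j^3 = s^2*t has shape L^2 M (L != M), so D-series; mu = 6 gives D_6. The Hessian of g at 0 has rank 0. Corank 2; j^3 = s^3 is a perfect cube, so E-series; the 5-jet and mu = 8 give E_8. f is D_6 but g is E_8, hence not right-equivalent.

No.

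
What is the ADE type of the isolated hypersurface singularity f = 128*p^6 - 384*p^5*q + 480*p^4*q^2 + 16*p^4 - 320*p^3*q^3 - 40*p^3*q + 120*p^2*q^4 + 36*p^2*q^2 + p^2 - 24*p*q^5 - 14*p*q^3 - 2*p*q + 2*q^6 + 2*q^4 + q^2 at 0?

A5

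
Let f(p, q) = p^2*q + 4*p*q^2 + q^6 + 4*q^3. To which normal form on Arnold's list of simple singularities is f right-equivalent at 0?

D7

The Hessian of f at 0 has rank 0. Corank 2; j^3 = q*(p + 2*q)^2 has shape L^2 M (L != M), so D-series; mu = 7 gives D_7.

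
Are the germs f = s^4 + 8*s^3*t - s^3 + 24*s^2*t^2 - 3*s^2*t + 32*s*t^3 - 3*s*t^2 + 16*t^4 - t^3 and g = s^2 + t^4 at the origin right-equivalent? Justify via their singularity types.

No.

The Hessian of f at 0 has rank 0. Corank 2; j^3 = -(s + t)^3 is a perfect cube, so E-series; the 4-jet and mu = 6 give E_6. The Hessian of g at 0 has rank 1. Corank 1: A-series; mu = 3 gives A_3. f is E_6 but g is A_3, hence not right-equivalent.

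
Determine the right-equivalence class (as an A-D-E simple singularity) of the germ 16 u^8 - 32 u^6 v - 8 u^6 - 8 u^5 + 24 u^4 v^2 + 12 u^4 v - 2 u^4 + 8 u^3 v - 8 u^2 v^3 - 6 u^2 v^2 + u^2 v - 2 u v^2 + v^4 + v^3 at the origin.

D_{5}

The Hessian of f at 0 is [[0, 0], [0, 0]] with rank 0, so corank 2. A Groebner basis of the Jacobian ideal J(f) in C{u,v} is {u*v^2 + u*v/2 - v^2/2, u*v/2 + v^3 - v^2/2, u^2 - 4*u*v + 3*v^2}; counting standard monomials gives mu = 5. Corank 2; j^3 = v*(u - v)^2 has shape L^2 M (L != M), so D-series; mu = 5 gives D_5.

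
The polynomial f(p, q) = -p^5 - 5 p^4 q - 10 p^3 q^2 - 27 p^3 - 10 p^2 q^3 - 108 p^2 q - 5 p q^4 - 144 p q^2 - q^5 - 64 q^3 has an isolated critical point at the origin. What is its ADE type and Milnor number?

Type E_8, Milnor number mu = 8.

The Hessian of f at 0 is [[0, 0], [0, 0]] with rank 0, so corank 2. A Groebner basis of the Jacobian ideal J(f) in C{p,q} is {q^5, p*q^3 + 5*q^4/4, p^2 + 8*p*q/3 + 16*q^2/9}; counting standard monomials gives mu = 8. Corank 2; j^3 = -(3*p + 4*q)^3 is a perfect cube, so E-series; the 5-jet and mu = 8 give E_8.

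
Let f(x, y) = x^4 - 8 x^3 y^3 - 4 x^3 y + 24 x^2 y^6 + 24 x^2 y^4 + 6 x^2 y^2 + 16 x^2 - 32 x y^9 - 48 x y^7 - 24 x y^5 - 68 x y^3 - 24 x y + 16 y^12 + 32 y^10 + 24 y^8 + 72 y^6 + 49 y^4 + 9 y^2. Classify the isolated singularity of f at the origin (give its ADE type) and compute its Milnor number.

Type A_3, Milnor number mu = 3.

The Hessian of f at 0 is [[32, -24], [-24, 18]] with rank 1, so corank 1. A Groebner basis of the Jacobian ideal J(f) in C{x,y} is {y^3, x - 3*y/4}; counting standard monomials gives mu = 3. Corank 1: A-series; mu = 3 gives A_3.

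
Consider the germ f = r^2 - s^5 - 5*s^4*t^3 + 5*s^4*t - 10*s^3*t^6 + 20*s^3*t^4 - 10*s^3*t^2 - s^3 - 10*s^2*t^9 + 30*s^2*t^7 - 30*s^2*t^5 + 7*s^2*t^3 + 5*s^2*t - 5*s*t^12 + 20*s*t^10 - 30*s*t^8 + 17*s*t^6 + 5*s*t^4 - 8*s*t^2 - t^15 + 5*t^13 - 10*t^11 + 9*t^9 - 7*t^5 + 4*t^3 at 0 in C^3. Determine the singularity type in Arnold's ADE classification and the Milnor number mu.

Type D_{6}, Milnor number mu = 6.

The Hessian of f at 0 has rank 1. Corank 2; j^3 = -(s - 2*t)^2*(s - t) has shape L^2 M (L != M), so D-series; mu = 6 gives D_6.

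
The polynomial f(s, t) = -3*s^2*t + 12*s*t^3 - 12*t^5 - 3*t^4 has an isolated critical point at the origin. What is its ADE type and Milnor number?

Type D5, Milnor number mu = 5.

The Hessian of f at 0 has rank 0. Corank 2; j^3 = -3*s^2*t has shape L^2 M (L != M), so D-series; mu = 5 gives D_5.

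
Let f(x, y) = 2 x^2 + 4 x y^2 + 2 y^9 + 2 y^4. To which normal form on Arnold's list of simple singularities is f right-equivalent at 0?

A8

The Hessian of f at 0 has rank 1. Corank 1: A-series; mu = 8 gives A_8.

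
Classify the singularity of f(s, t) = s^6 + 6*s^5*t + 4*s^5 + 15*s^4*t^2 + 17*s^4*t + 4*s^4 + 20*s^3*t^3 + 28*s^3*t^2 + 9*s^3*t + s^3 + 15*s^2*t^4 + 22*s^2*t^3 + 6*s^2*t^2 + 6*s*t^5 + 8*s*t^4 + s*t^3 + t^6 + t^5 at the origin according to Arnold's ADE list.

E7

The Hessian of f at 0 is [[0, 0], [0, 0]] with rank 0, so corank 2. A Groebner basis of the Jacobian ideal J(f) in C{s,t} is {-3*s^2/5 + t^4 - t^3/5, s^3, s^2*t + s^2/5 + t^3/15, s^2/5 + s*t^2 + t^3/15}; counting standard monomials gives mu = 7. Corank 2; j^3 = s^3 is a perfect cube, so E-series; the 4-jet and mu = 7 give E_7.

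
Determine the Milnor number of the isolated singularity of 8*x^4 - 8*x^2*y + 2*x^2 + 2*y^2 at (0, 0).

1

The Hessian of f at 0 has rank 2. Corank 0: nondegenerate Morse point, so A_1.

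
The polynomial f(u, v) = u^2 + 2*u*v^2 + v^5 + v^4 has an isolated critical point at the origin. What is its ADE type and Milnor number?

Type A4, Milnor number mu = 4.

The Hessian of f at 0 is [[2, 0], [0, 0]] with rank 1, so corank 1. A Groebner basis of the Jacobian ideal J(f) in C{u,v} is {u^2, u + v^2}; counting standard monomials gives mu = 4. Corank 1: A-series; mu = 4 gives A_4.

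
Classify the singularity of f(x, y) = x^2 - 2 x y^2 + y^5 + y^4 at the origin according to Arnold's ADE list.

A4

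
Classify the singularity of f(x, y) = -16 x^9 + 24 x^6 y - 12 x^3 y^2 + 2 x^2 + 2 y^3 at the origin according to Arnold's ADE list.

A_{2}

The Hessian of f at 0 has rank 1. Corank 1: A-series; mu = 2 gives A_2.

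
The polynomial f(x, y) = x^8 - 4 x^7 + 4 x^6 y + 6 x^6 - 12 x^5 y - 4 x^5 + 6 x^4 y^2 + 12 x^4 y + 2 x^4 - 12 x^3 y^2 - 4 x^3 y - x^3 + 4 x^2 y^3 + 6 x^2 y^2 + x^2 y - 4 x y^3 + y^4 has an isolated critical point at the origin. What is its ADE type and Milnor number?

The Hessian of f at 0 is [[0, 0], [0, 0]] with rank 0, so corank 2. A Groebner basis of the Jacobian ideal J(f) in C{x,y} is {x*y^2, x*y/4 + y^3, x^2 - x*y}; counting standard monomials gives mu = 5. Corank 2; j^3 = -x^2*(x - y) has shape L^2 M (L != M), so D-series; mu = 5 gives D_5.

Type D_5, Milnor number mu = 5.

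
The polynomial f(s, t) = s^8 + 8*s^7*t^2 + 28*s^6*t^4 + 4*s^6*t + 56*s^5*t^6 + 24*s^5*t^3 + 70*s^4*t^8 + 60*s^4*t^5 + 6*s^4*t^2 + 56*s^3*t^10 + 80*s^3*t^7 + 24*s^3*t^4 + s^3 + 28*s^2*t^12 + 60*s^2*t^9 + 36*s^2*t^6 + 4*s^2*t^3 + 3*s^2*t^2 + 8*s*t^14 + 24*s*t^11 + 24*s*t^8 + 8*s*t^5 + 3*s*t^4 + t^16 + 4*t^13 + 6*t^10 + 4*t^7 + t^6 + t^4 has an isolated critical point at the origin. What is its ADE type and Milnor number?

The Hessian of f at 0 is [[0, 0], [0, 0]] with rank 0, so corank 2. A Groebner basis of the Jacobian ideal J(f) in C{s,t} is {s^3, s^2*t, s^2/2 + s*t^2, t^3}; counting standard monomials gives mu = 6. Corank 2; j^3 = s^3 is a perfect cube, so E-series; the 4-jet and mu = 6 give E_6.

Type E_6, Milnor number mu = 6.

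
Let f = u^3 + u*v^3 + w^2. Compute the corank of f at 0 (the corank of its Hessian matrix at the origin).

2

The Hessian at 0 is [[0, 0, 0], [0, 0, 0], [0, 0, 2]] of rank 1; hence corank 2.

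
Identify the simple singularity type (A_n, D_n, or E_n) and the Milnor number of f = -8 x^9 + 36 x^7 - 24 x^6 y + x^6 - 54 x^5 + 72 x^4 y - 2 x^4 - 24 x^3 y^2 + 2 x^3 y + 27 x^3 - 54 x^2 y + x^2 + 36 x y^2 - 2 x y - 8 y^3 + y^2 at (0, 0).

Type A2, Milnor number mu = 2.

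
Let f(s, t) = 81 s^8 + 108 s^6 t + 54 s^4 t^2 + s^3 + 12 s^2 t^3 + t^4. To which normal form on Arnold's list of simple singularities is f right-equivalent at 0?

E_{6}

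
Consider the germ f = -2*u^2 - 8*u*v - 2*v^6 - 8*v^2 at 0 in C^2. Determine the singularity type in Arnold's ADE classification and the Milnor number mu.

Type A5, Milnor number mu = 5.

The Hessian of f at 0 has rank 1. Corank 1: A-series; mu = 5 gives A_5.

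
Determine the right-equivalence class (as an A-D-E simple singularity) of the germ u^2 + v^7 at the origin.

A_6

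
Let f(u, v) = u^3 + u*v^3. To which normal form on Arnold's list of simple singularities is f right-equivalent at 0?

E7

The Hessian of f at 0 has rank 0. Corank 2; j^3 = u^3 is a perfect cube, so E-series; the 4-jet and mu = 7 give E_7.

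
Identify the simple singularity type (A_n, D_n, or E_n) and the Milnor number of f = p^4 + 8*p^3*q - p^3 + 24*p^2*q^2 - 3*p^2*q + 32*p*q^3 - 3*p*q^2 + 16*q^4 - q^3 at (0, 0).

Type E_{6}, Milnor number mu = 6.

The Hessian of f at 0 has rank 0. Corank 2; j^3 = -(p + q)^3 is a perfect cube, so E-series; the 4-jet and mu = 6 give E_6.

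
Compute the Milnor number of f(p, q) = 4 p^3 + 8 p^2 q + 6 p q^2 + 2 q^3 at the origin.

The Hessian of f at 0 has rank 0. Corank 2; j^3 = 2*(p + q)*(2*p^2 + 2*p*q + q^2) splits into three distinct lines over C (the quadratic factor has nonzero discriminant), so D_4.

4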